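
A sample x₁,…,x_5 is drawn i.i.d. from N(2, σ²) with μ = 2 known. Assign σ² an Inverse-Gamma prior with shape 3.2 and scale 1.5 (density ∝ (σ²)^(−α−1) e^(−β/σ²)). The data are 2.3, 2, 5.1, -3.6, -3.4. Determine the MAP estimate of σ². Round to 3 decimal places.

σ̂²_MAP = 5.464

Sum of squared deviations about the known mean: SS = (2.3−2)² + (2−2)² + (5.1−2)² + (-3.6−2)² + (-3.4−2)² = 70.22.
The Normal likelihood contributes (σ²)^(−n/2) exp(−SS/(2σ²)), so the posterior is Inverse-Gamma(α + n/2, β + SS/2) = Inverse-Gamma(5.7, 36.61).
The mode of Inverse-Gamma(a, b) is b/(a+1) = 36.61/6.7 ≈ 5.464.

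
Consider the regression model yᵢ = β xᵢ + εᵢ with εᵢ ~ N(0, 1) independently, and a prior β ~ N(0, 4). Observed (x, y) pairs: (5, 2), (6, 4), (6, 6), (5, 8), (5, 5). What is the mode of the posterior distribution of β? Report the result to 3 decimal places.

log p(β | y) = −Σ(yᵢ − βxᵢ)²/(2·1) − β²/(2·4) + const.
Setting the derivative to zero: Σxᵢ(yᵢ − βxᵢ)/1 − β/4 = 0, so β = Σxᵢyᵢ / (Σxᵢ² + σ²/τ²).
Σxᵢyᵢ = 5·2 + 6·4 + 6·6 + 5·8 + 5·5 = 135; Σxᵢ² = 147; σ²/τ² = 0.25.
β̂_MAP = 135 / (147 + 0.25) = 135/147.25 ≈ 0.917.

β̂_MAP = 0.917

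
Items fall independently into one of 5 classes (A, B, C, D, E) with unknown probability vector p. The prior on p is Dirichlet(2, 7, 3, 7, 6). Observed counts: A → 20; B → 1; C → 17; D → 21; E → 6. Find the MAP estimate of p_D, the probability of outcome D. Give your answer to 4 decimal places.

The posterior is Dirichlet(αᵢ + nᵢ) = Dirichlet(22, 8, 20, 28, 12).
For a Dirichlet(a₁,…,a_K) with all aᵢ > 1, the mode has j-th component (aⱼ − 1)/(Σaᵢ − K).
Here Σaᵢ = 90 and K = 5, so p_D = (28 − 1)/(90 − 5) = 27/85 ≈ 0.3176.

MAP estimate of p_D = 0.3176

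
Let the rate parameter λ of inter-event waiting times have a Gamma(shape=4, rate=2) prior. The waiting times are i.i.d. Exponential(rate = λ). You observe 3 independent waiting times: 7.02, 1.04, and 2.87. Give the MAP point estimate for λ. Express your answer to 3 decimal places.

The Exponential(rate=λ) likelihood is ∝ λ^n e^(−λΣtᵢ). Here n = 3 and Σtᵢ = 7.02 + 1.04 + 2.87 = 10.93.
Posterior ∝ λ^3e^(−2λ) · λ^3e^(−10.93λ) = λ^6e^(−12.93λ), i.e. Gamma(7, 12.93).
Mode = (a−1)/b = 6/12.93 ≈ 0.464.

λ̂_MAP = 0.464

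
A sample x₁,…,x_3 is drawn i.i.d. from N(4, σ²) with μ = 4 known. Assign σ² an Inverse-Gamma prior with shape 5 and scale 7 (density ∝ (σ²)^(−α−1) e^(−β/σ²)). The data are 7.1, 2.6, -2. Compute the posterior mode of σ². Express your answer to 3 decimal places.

σ̂²_MAP = 4.105

Sum of squared deviations about the known mean: SS = (7.1−4)² + (2.6−4)² + (-2−4)² = 47.57.
The Normal likelihood contributes (σ²)^(−n/2) exp(−SS/(2σ²)), so the posterior is Inverse-Gamma(α + n/2, β + SS/2) = Inverse-Gamma(6.5, 30.785).
The mode of Inverse-Gamma(a, b) is b/(a+1) = 30.785/7.5 ≈ 4.105.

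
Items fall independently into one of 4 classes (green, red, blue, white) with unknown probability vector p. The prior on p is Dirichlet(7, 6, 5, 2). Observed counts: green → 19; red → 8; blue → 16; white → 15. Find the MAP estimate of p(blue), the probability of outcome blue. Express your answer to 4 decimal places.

The posterior is Dirichlet(αᵢ + nᵢ) = Dirichlet(26, 14, 21, 17).
For a Dirichlet(a₁,…,a_K) with all aᵢ > 1, the mode has j-th component (aⱼ − 1)/(Σaᵢ − K).
Here Σaᵢ = 78 and K = 4, so p(blue) = (21 − 1)/(78 − 4) = 20/74 ≈ 0.2703.

MAP estimate of p(blue) = 0.2703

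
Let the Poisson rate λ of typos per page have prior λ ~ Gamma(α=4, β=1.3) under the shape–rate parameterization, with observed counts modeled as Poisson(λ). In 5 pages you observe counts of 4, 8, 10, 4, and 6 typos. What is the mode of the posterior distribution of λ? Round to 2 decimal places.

Σxᵢ = 4+8+10+4+6 = 32, with n = 5.
Posterior ∝ λ^3e^(−1.3λ) · λ^32e^(−5λ) = λ^35e^(−6.3λ), i.e. Gamma(shape=36, rate=6.3).
The mode of a Gamma(a, b) with a ≥ 1 (shape–rate) is (a−1)/b = 35/6.3 ≈ 5.56.

λ̂_MAP = 5.56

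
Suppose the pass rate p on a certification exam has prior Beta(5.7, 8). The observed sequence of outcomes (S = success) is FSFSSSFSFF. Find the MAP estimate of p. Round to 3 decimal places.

p̂_MAP = 0.447

Prior: Beta(5.7, 8).
Data: 5 successes in 10 trials (from the sequence). The binomial likelihood contributes p^5(1−p)^5, so the posterior is Beta(5.7+5, 8+5) = Beta(10.7, 13).
For Beta(a, b) with a, b > 1 the mode is (a−1)/(a+b−2) = 9.7/21.7 ≈ 0.447.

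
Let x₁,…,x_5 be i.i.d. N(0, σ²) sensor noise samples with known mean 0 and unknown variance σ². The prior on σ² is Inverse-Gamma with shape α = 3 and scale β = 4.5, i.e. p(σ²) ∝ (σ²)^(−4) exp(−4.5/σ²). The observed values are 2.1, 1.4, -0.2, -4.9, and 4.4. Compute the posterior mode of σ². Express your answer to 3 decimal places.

σ̂²_MAP = 4.522

Sum of squared deviations about the known mean: SS = (2.1−0)² + (1.4−0)² + (-0.2−0)² + (-4.9−0)² + (4.4−0)² = 49.78.
The Normal likelihood contributes (σ²)^(−n/2) exp(−SS/(2σ²)), so the posterior is Inverse-Gamma(α + n/2, β + SS/2) = Inverse-Gamma(5.5, 29.39).
The mode of Inverse-Gamma(a, b) is b/(a+1) = 29.39/6.5 ≈ 4.522.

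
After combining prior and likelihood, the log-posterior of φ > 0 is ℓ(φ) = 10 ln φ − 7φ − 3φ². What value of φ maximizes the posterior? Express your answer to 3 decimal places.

φ̂_MAP = 0.833

ℓ'(φ) = 10/φ − 7 − 6φ. Setting this to zero and multiplying by φ: 6φ² + 7φ − 10 = 0.
φ = (−7 + √(7² + 4·6·10)) / (2·6) = (−7 + √289) / 12 = (−7 + 17)/12 = 5/6.
ℓ''(φ) = −10/φ² − 6 < 0, confirming a maximum.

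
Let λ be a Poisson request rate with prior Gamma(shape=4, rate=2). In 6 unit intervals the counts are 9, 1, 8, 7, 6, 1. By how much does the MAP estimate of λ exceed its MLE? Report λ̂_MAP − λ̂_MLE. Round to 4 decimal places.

Σxᵢ = 32. Posterior is Gamma(36, 8); MAP = (36−1)/8 = 35/8 ≈ 4.37500.
MLE = x̄ = 32/6 ≈ 5.33333.
Difference = 35/8 − 32/6 = -23/24 ≈ -0.9583.

MAP − MLE = -0.9583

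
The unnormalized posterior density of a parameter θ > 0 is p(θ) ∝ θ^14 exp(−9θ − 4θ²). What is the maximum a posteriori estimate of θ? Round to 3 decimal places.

θ̂_MAP = 0.875

ℓ'(θ) = 14/θ − 9 − 8θ. Setting this to zero and multiplying by θ: 8θ² + 9θ − 14 = 0.
θ = (−9 + √(9² + 4·8·14)) / (2·8) = (−9 + √529) / 16 = (−9 + 23)/16 = 7/8.
ℓ''(θ) = −14/θ² − 8 < 0, confirming a maximum.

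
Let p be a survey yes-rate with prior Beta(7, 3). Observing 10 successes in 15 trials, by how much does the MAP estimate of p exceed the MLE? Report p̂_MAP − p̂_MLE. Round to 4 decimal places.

Posterior is Beta(17, 8); MAP = (17−1)/(25−2) = 16/23 ≈ 0.69565.
MLE ignores the prior: p̂_MLE = k/n = 10/15 ≈ 0.66667.
Difference = 16/23 − 10/15 = 2/69 ≈ 0.0290.

MAP − MLE = 0.0290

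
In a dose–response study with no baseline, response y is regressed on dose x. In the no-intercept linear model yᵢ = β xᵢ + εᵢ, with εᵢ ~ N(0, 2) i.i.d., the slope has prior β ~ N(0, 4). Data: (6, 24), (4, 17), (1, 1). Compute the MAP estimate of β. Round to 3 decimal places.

β̂_MAP = 3.981

log p(β | y) = −Σ(yᵢ − βxᵢ)²/(2·2) − β²/(2·4) + const.
Setting the derivative to zero: Σxᵢ(yᵢ − βxᵢ)/2 − β/4 = 0, so β = Σxᵢyᵢ / (Σxᵢ² + σ²/τ²).
Σxᵢyᵢ = 6·24 + 4·17 + 1·1 = 213; Σxᵢ² = 53; σ²/τ² = 0.5.
β̂_MAP = 213 / (53 + 0.5) = 213/53.5 ≈ 3.981.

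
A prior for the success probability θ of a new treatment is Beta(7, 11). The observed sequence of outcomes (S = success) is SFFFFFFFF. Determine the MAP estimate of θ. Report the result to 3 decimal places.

Prior: Beta(7, 11).
Data: 1 success in 9 trials (from the sequence). The binomial likelihood contributes θ(1−θ)^8, so the posterior is Beta(7+1, 11+8) = Beta(8, 19).
For Beta(a, b) with a, b > 1 the mode is (a−1)/(a+b−2) = 7/25 ≈ 0.280.

θ̂_MAP = 0.280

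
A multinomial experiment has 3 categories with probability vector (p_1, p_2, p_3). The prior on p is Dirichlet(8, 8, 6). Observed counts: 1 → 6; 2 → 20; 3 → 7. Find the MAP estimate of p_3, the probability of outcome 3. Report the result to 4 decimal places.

The posterior is Dirichlet(αᵢ + nᵢ) = Dirichlet(14, 28, 13).
For a Dirichlet(a₁,…,a_K) with all aᵢ > 1, the mode has j-th component (aⱼ − 1)/(Σaᵢ − K).
Here Σaᵢ = 55 and K = 3, so p_3 = (13 − 1)/(55 − 3) = 12/52 ≈ 0.2308.

MAP estimate: 0.2308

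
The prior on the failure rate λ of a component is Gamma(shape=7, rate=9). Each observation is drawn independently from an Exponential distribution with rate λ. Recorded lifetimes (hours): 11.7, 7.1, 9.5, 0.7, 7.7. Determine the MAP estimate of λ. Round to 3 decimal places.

λ̂_MAP = 0.241

The Exponential(rate=λ) likelihood is ∝ λ^n e^(−λΣtᵢ). Here n = 5 and Σtᵢ = 11.7 + 7.1 + 9.5 + 0.7 + 7.7 = 36.7.
Posterior ∝ λ^6e^(−9λ) · λ^5e^(−36.7λ) = λ^11e^(−45.7λ), i.e. Gamma(12, 45.7).
Mode = (a−1)/b = 11/45.7 ≈ 0.241.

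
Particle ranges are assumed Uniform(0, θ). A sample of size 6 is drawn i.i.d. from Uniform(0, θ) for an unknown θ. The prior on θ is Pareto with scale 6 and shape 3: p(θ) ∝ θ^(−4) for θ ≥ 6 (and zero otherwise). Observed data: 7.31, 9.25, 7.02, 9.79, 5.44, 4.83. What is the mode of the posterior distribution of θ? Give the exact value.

The Uniform(0, θ) likelihood is θ^(−n) for θ ≥ max(xᵢ), zero otherwise. Here max(xᵢ) = 9.79.
Posterior ∝ θ^(−4) · θ^(−6) = θ^(−10) on θ ≥ max(6, 9.79) = 9.79.
This density is strictly decreasing in θ, so the posterior mode lies at the lower boundary of the support.

θ̂_MAP = 9.79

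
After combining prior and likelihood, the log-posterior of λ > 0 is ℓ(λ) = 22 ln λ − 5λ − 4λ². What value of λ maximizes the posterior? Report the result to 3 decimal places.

λ̂_MAP = 1.375

ℓ'(λ) = 22/λ − 5 − 8λ. Setting this to zero and multiplying by λ: 8λ² + 5λ − 22 = 0.
λ = (−5 + √(5² + 4·8·22)) / (2·8) = (−5 + √729) / 16 = (−5 + 27)/16 = 11/8.
ℓ''(λ) = −22/λ² − 8 < 0, confirming a maximum.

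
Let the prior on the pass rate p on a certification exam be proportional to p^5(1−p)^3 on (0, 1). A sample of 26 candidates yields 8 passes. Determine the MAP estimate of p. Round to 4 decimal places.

p̂_MAP = 0.3824

The prior density ∝ p^5(1−p)^3 is the kernel of Beta(6, 4).
Data: 8 successes in 26 trials. The binomial likelihood contributes p^8(1−p)^18, so the posterior is Beta(6+8, 4+18) = Beta(14, 22).
For Beta(a, b) with a, b > 1 the mode is (a−1)/(a+b−2) = 13/34 ≈ 0.3824.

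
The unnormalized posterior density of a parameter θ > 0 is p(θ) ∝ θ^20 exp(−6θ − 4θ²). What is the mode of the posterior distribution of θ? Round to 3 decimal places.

θ̂_MAP = 1.250

ℓ'(θ) = 20/θ − 6 − 8θ. Setting this to zero and multiplying by θ: 8θ² + 6θ − 20 = 0.
θ = (−6 + √(6² + 4·8·20)) / (2·8) = (−6 + √676) / 16 = (−6 + 26)/16 = 5/4.
ℓ''(θ) = −20/θ² − 8 < 0, confirming a maximum.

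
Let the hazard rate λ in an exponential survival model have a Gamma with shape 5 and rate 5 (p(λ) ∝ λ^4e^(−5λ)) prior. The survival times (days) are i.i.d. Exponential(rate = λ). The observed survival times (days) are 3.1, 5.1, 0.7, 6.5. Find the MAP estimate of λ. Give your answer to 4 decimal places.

The Exponential(rate=λ) likelihood is ∝ λ^n e^(−λΣtᵢ). Here n = 4 and Σtᵢ = 3.1 + 5.1 + 0.7 + 6.5 = 15.4.
Posterior ∝ λ^4e^(−5λ) · λ^4e^(−15.4λ) = λ^8e^(−20.4λ), i.e. Gamma(9, 20.4).
Mode = (a−1)/b = 8/20.4 ≈ 0.3922.

λ̂_MAP = 0.3922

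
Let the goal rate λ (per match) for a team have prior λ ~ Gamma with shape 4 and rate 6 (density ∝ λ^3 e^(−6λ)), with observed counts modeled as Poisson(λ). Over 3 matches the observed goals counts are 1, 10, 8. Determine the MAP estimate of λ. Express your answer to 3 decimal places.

Σxᵢ = 1+10+8 = 19, with n = 3.
Posterior ∝ λ^3e^(−6λ) · λ^19e^(−3λ) = λ^22e^(−9λ), i.e. Gamma(shape=23, rate=9).
The mode of a Gamma(a, b) with a ≥ 1 (shape–rate) is (a−1)/b = 22/9 ≈ 2.444.

λ̂_MAP = 2.444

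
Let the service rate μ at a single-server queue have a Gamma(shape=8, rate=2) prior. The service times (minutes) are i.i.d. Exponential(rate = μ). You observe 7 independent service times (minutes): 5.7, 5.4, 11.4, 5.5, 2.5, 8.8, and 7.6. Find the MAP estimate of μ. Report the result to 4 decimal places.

The Exponential(rate=μ) likelihood is ∝ μ^n e^(−μΣtᵢ). Here n = 7 and Σtᵢ = 5.7 + 5.4 + 11.4 + 5.5 + 2.5 + 8.8 + 7.6 = 46.9.
Posterior ∝ μ^7e^(−2μ) · μ^7e^(−46.9μ) = μ^14e^(−48.9μ), i.e. Gamma(15, 48.9).
Mode = (a−1)/b = 14/48.9 ≈ 0.2863.

μ̂_MAP = 0.2863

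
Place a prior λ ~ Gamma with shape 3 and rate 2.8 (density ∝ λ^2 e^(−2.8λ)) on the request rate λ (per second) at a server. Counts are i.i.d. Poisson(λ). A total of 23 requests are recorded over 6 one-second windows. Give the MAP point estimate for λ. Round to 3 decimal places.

λ̂_MAP = 2.841

Σxᵢ = 23, n = 6.
Posterior ∝ λ^2e^(−2.8λ) · λ^23e^(−6λ) = λ^25e^(−8.8λ), i.e. Gamma(shape=26, rate=8.8).
The mode of a Gamma(a, b) with a ≥ 1 (shape–rate) is (a−1)/b = 25/8.8 ≈ 2.841.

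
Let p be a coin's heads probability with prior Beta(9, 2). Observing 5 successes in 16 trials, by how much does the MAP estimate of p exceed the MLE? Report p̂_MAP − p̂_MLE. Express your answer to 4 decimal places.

Posterior is Beta(14, 13); MAP = (14−1)/(27−2) = 13/25 ≈ 0.52000.
MLE ignores the prior: p̂_MLE = k/n = 5/16 ≈ 0.31250.
Difference = 13/25 − 5/16 = 83/400 ≈ 0.2075.

MAP − MLE = 0.2075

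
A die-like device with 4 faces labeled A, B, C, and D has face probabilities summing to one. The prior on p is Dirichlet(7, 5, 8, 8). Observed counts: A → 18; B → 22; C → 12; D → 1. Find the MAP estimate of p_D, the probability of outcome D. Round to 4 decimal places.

MAP estimate of p_D = 0.1039

The posterior is Dirichlet(αᵢ + nᵢ) = Dirichlet(25, 27, 20, 9).
For a Dirichlet(a₁,…,a_K) with all aᵢ > 1, the mode has j-th component (aⱼ − 1)/(Σaᵢ − K).
Here Σaᵢ = 81 and K = 4, so p_D = (9 − 1)/(81 − 4) = 8/77 ≈ 0.1039.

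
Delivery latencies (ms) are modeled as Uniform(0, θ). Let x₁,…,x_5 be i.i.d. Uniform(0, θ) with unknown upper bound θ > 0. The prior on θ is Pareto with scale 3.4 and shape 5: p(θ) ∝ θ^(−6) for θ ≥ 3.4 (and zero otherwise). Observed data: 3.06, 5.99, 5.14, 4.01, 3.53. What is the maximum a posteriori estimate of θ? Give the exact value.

θ̂_MAP = 5.99

The Uniform(0, θ) likelihood is θ^(−n) for θ ≥ max(xᵢ), zero otherwise. Here max(xᵢ) = 5.99.
Posterior ∝ θ^(−6) · θ^(−5) = θ^(−11) on θ ≥ max(3.4, 5.99) = 5.99.
This density is strictly decreasing in θ, so the posterior mode lies at the lower boundary of the support.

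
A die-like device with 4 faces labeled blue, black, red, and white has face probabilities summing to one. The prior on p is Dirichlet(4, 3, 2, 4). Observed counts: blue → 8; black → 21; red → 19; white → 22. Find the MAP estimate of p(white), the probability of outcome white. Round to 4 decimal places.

MAP estimate of p(white) = 0.3165

The posterior is Dirichlet(αᵢ + nᵢ) = Dirichlet(12, 24, 21, 26).
For a Dirichlet(a₁,…,a_K) with all aᵢ > 1, the mode has j-th component (aⱼ − 1)/(Σaᵢ − K).
Here Σaᵢ = 83 and K = 4, so p(white) = (26 − 1)/(83 − 4) = 25/79 ≈ 0.3165.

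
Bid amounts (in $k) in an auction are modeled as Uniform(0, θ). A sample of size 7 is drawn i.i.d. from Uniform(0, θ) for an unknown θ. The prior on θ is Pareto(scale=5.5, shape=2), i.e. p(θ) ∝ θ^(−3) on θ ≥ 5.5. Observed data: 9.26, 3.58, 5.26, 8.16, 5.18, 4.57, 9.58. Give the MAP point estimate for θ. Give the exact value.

θ̂_MAP = 9.58

The Uniform(0, θ) likelihood is θ^(−n) for θ ≥ max(xᵢ), zero otherwise. Here max(xᵢ) = 9.58.
Posterior ∝ θ^(−3) · θ^(−7) = θ^(−10) on θ ≥ max(5.5, 9.58) = 9.58.
This density is strictly decreasing in θ, so the posterior mode lies at the lower boundary of the support.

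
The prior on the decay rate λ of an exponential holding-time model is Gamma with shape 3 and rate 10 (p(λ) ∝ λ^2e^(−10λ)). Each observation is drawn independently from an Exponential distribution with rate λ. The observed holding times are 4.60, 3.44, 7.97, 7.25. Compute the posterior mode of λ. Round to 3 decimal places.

The Exponential(rate=λ) likelihood is ∝ λ^n e^(−λΣtᵢ). Here n = 4 and Σtᵢ = 4.60 + 3.44 + 7.97 + 7.25 = 23.26.
Posterior ∝ λ^2e^(−10λ) · λ^4e^(−23.26λ) = λ^6e^(−33.26λ), i.e. Gamma(7, 33.26).
Mode = (a−1)/b = 6/33.26 ≈ 0.180.

λ̂_MAP = 0.180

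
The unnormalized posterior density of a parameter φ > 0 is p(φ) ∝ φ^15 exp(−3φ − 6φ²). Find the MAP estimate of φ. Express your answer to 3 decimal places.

φ̂_MAP = 1.000

ℓ'(φ) = 15/φ − 3 − 12φ. Setting this to zero and multiplying by φ: 12φ² + 3φ − 15 = 0.
φ = (−3 + √(3² + 4·12·15)) / (2·12) = (−3 + √729) / 24 = (−3 + 27)/24 = 1.
ℓ''(φ) = −15/φ² − 12 < 0, confirming a maximum.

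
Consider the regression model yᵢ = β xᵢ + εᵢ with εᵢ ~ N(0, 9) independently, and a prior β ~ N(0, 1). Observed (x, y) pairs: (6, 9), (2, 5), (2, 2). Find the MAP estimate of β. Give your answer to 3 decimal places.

log p(β | y) = −Σ(yᵢ − βxᵢ)²/(2·9) − β²/(2·1) + const.
Setting the derivative to zero: Σxᵢ(yᵢ − βxᵢ)/9 − β/1 = 0, so β = Σxᵢyᵢ / (Σxᵢ² + σ²/τ²).
Σxᵢyᵢ = 6·9 + 2·5 + 2·2 = 68; Σxᵢ² = 44; σ²/τ² = 9.
β̂_MAP = 68 / (44 + 9) = 68/53 ≈ 1.283.

β̂_MAP = 1.283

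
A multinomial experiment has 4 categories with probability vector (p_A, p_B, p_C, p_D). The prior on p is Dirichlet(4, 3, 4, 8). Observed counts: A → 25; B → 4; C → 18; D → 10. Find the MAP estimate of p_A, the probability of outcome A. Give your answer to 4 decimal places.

MAP estimate of p_A = 0.3889

The posterior is Dirichlet(αᵢ + nᵢ) = Dirichlet(29, 7, 22, 18).
For a Dirichlet(a₁,…,a_K) with all aᵢ > 1, the mode has j-th component (aⱼ − 1)/(Σaᵢ − K).
Here Σaᵢ = 76 and K = 4, so p_A = (29 − 1)/(76 − 4) = 28/72 ≈ 0.3889.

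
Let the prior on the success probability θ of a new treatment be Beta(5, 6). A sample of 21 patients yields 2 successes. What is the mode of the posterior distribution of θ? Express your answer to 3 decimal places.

θ̂_MAP = 0.200

Prior: Beta(5, 6).
Data: 2 successes in 21 trials. The binomial likelihood contributes θ^2(1−θ)^19, so the posterior is Beta(5+2, 6+19) = Beta(7, 25).
For Beta(a, b) with a, b > 1 the mode is (a−1)/(a+b−2) = 6/30 ≈ 0.200.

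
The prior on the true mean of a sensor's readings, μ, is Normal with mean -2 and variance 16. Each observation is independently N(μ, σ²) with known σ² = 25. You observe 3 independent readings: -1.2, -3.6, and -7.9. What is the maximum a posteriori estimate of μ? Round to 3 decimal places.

μ̂_MAP = -3.468

n = 3; x̄ = ((-1.2) + (-3.6) + (-7.9))/3 = -12.7/3 = -127/30 ≈ -4.2333.
For a Normal prior and Normal likelihood with known variance, the posterior is Normal; its mode equals its mean, the precision-weighted average.
Prior precision 1/σ₀² = 1/16 = 0.0625; data precision n/σ² = 3/25 = 0.12.
μ̂ = (0.0625·(-2) + 0.12·(-127/30)) / (0.0625 + 0.12) = (-0.633)/0.1825 = -1266/365 ≈ -3.468.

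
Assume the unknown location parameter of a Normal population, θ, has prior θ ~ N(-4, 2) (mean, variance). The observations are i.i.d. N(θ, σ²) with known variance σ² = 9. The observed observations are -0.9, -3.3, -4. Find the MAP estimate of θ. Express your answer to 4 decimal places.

n = 3; x̄ = ((-0.9) + (-3.3) + (-4))/3 = -8.2/3 = -41/15 ≈ -2.7333.
For a Normal prior and Normal likelihood with known variance, the posterior is Normal; its mode equals its mean, the precision-weighted average.
Prior precision 1/σ₀² = 1/2 = 0.5; data precision n/σ² = 3/9 = 1/3.
θ̂ = (0.5·(-4) + (1/3)·(-41/15)) / (0.5 + 1/3) = (-131/45)/(5/6) = -262/75 ≈ -3.4933.

θ̂_MAP = -3.4933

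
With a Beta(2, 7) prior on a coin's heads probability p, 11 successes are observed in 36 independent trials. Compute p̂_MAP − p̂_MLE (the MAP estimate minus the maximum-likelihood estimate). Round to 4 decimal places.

Posterior is Beta(13, 32); MAP = (13−1)/(45−2) = 12/43 ≈ 0.27907.
MLE ignores the prior: p̂_MLE = k/n = 11/36 ≈ 0.30556.
Difference = 12/43 − 11/36 = -41/1548 ≈ -0.0265.

MAP − MLE = -0.0265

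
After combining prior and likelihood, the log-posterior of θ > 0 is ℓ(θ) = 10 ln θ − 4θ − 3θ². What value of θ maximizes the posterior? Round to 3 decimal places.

θ̂_MAP = 1.000

ℓ'(θ) = 10/θ − 4 − 6θ. Setting this to zero and multiplying by θ: 6θ² + 4θ − 10 = 0.
θ = (−4 + √(4² + 4·6·10)) / (2·6) = (−4 + √256) / 12 = (−4 + 16)/12 = 1.
ℓ''(θ) = −10/θ² − 6 < 0, confirming a maximum.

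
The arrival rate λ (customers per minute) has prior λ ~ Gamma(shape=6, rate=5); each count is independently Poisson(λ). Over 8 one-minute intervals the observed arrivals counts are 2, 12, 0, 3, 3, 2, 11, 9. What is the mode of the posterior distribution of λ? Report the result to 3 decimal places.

Σxᵢ = 2+12+0+3+3+2+11+9 = 42, with n = 8.
Posterior ∝ λ^5e^(−5λ) · λ^42e^(−8λ) = λ^47e^(−13λ), i.e. Gamma(shape=48, rate=13).
The mode of a Gamma(a, b) with a ≥ 1 (shape–rate) is (a−1)/b = 47/13 ≈ 3.615.

λ̂_MAP = 3.615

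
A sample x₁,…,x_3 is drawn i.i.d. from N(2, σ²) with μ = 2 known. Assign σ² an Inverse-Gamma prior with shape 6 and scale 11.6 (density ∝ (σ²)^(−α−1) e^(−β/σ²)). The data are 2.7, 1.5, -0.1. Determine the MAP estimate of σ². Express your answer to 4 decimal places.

Sum of squared deviations about the known mean: SS = (2.7−2)² + (1.5−2)² + (-0.1−2)² = 5.15.
The Normal likelihood contributes (σ²)^(−n/2) exp(−SS/(2σ²)), so the posterior is Inverse-Gamma(α + n/2, β + SS/2) = Inverse-Gamma(7.5, 14.175).
The mode of Inverse-Gamma(a, b) is b/(a+1) = 14.175/8.5 ≈ 1.6676.

σ̂²_MAP = 1.6676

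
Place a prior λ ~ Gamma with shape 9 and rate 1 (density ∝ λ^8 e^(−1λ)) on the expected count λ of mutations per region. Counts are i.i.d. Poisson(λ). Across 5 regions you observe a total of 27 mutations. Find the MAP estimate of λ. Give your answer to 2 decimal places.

Σxᵢ = 27, n = 5.
Posterior ∝ λ^8e^(−1λ) · λ^27e^(−5λ) = λ^35e^(−6λ), i.e. Gamma(shape=36, rate=6).
The mode of a Gamma(a, b) with a ≥ 1 (shape–rate) is (a−1)/b = 35/6 ≈ 5.83.

λ̂_MAP = 5.83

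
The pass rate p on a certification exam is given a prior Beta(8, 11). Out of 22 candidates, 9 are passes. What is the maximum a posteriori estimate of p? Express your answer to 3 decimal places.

Prior: Beta(8, 11).
Data: 9 successes in 22 trials. The binomial likelihood contributes p^9(1−p)^13, so the posterior is Beta(8+9, 11+13) = Beta(17, 24).
For Beta(a, b) with a, b > 1 the mode is (a−1)/(a+b−2) = 16/39 ≈ 0.410.

p̂_MAP = 0.410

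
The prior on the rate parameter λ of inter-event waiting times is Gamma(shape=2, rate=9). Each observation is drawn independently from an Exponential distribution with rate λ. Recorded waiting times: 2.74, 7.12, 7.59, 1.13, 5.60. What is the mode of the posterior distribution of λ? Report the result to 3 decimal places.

λ̂_MAP = 0.181

The Exponential(rate=λ) likelihood is ∝ λ^n e^(−λΣtᵢ). Here n = 5 and Σtᵢ = 2.74 + 7.12 + 7.59 + 1.13 + 5.60 = 24.18.
Posterior ∝ λe^(−9λ) · λ^5e^(−24.18λ) = λ^6e^(−33.18λ), i.e. Gamma(7, 33.18).
Mode = (a−1)/b = 6/33.18 ≈ 0.181.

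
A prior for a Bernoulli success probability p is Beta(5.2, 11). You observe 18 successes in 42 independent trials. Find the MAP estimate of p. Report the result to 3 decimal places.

p̂_MAP = 0.395

Prior: Beta(5.2, 11).
Data: 18 successes in 42 trials. The binomial likelihood contributes p^18(1−p)^24, so the posterior is Beta(5.2+18, 11+24) = Beta(23.2, 35).
For Beta(a, b) with a, b > 1 the mode is (a−1)/(a+b−2) = 22.2/56.2 ≈ 0.395.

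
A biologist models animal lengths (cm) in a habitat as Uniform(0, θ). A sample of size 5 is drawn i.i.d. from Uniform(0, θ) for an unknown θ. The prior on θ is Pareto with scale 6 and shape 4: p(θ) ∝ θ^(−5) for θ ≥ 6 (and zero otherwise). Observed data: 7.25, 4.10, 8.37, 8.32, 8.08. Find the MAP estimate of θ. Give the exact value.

θ̂_MAP = 8.37

The Uniform(0, θ) likelihood is θ^(−n) for θ ≥ max(xᵢ), zero otherwise. Here max(xᵢ) = 8.37.
Posterior ∝ θ^(−5) · θ^(−5) = θ^(−10) on θ ≥ max(6, 8.37) = 8.37.
This density is strictly decreasing in θ, so the posterior mode lies at the lower boundary of the support.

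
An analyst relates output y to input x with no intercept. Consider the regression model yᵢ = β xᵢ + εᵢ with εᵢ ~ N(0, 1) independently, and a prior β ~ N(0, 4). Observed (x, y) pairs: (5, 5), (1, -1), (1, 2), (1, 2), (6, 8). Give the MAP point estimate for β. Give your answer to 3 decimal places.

β̂_MAP = 1.183

log p(β | y) = −Σ(yᵢ − βxᵢ)²/(2·1) − β²/(2·4) + const.
Setting the derivative to zero: Σxᵢ(yᵢ − βxᵢ)/1 − β/4 = 0, so β = Σxᵢyᵢ / (Σxᵢ² + σ²/τ²).
Σxᵢyᵢ = 5·5 + 1·(-1) + 1·2 + 1·2 + 6·8 = 76; Σxᵢ² = 64; σ²/τ² = 0.25.
β̂_MAP = 76 / (64 + 0.25) = 76/64.25 ≈ 1.183.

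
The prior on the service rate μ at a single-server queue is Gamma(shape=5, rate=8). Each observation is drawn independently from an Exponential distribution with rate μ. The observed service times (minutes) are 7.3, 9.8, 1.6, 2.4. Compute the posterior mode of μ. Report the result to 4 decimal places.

μ̂_MAP = 0.2749

The Exponential(rate=μ) likelihood is ∝ μ^n e^(−μΣtᵢ). Here n = 4 and Σtᵢ = 7.3 + 9.8 + 1.6 + 2.4 = 21.1.
Posterior ∝ μ^4e^(−8μ) · μ^4e^(−21.1μ) = μ^8e^(−29.1μ), i.e. Gamma(9, 29.1).
Mode = (a−1)/b = 8/29.1 ≈ 0.2749.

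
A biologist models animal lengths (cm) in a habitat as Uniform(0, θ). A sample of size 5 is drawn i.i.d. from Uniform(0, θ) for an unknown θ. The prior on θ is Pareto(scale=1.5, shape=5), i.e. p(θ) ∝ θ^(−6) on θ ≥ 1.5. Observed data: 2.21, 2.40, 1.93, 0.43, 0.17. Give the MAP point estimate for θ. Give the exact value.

The Uniform(0, θ) likelihood is θ^(−n) for θ ≥ max(xᵢ), zero otherwise. Here max(xᵢ) = 2.40.
Posterior ∝ θ^(−6) · θ^(−5) = θ^(−11) on θ ≥ max(1.5, 2.40) = 2.40.
This density is strictly decreasing in θ, so the posterior mode lies at the lower boundary of the support.

θ̂_MAP = 2.40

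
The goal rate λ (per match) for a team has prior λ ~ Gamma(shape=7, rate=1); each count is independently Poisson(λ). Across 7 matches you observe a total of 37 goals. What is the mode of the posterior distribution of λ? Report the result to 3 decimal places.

Σxᵢ = 37, n = 7.
Posterior ∝ λ^6e^(−1λ) · λ^37e^(−7λ) = λ^43e^(−8λ), i.e. Gamma(shape=44, rate=8).
The mode of a Gamma(a, b) with a ≥ 1 (shape–rate) is (a−1)/b = 43/8 ≈ 5.375.

λ̂_MAP = 5.375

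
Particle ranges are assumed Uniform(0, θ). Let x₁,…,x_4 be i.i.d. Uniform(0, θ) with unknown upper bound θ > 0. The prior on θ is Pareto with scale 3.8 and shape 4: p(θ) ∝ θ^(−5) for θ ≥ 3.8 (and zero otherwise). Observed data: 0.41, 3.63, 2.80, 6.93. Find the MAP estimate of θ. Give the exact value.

The Uniform(0, θ) likelihood is θ^(−n) for θ ≥ max(xᵢ), zero otherwise. Here max(xᵢ) = 6.93.
Posterior ∝ θ^(−5) · θ^(−4) = θ^(−9) on θ ≥ max(3.8, 6.93) = 6.93.
This density is strictly decreasing in θ, so the posterior mode lies at the lower boundary of the support.

θ̂_MAP = 6.93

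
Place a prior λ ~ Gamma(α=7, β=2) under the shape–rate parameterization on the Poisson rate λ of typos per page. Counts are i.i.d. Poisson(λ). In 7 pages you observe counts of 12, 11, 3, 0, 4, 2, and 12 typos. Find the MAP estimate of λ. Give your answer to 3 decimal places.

Σxᵢ = 12+11+3+0+4+2+12 = 44, with n = 7.
Posterior ∝ λ^6e^(−2λ) · λ^44e^(−7λ) = λ^50e^(−9λ), i.e. Gamma(shape=51, rate=9).
The mode of a Gamma(a, b) with a ≥ 1 (shape–rate) is (a−1)/b = 50/9 ≈ 5.556.

λ̂_MAP = 5.556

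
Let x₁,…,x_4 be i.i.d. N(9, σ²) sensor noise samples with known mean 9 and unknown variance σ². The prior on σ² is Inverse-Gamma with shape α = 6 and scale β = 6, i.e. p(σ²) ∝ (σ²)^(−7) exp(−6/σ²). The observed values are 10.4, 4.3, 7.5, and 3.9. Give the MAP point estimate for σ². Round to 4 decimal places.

σ̂²_MAP = 3.5728

Sum of squared deviations about the known mean: SS = (10.4−9)² + (4.3−9)² + (7.5−9)² + (3.9−9)² = 52.31.
The Normal likelihood contributes (σ²)^(−n/2) exp(−SS/(2σ²)), so the posterior is Inverse-Gamma(α + n/2, β + SS/2) = Inverse-Gamma(8, 32.155).
The mode of Inverse-Gamma(a, b) is b/(a+1) = 32.155/9 ≈ 3.5728.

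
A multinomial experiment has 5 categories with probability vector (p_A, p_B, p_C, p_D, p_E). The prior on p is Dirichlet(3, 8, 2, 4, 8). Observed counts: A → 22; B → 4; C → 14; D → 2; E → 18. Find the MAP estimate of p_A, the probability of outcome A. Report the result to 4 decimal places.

The posterior is Dirichlet(αᵢ + nᵢ) = Dirichlet(25, 12, 16, 6, 26).
For a Dirichlet(a₁,…,a_K) with all aᵢ > 1, the mode has j-th component (aⱼ − 1)/(Σaᵢ − K).
Here Σaᵢ = 85 and K = 5, so p_A = (25 − 1)/(85 − 5) = 24/80 ≈ 0.3000.

MAP estimate of p_A = 0.3000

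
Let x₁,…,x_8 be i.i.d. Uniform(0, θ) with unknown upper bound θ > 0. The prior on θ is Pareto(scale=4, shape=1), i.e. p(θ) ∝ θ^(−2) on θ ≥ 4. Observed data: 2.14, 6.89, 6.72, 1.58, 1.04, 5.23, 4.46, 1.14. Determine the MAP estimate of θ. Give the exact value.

The Uniform(0, θ) likelihood is θ^(−n) for θ ≥ max(xᵢ), zero otherwise. Here max(xᵢ) = 6.89.
Posterior ∝ θ^(−2) · θ^(−8) = θ^(−10) on θ ≥ max(4, 6.89) = 6.89.
This density is strictly decreasing in θ, so the posterior mode lies at the lower boundary of the support.

θ̂_MAP = 6.89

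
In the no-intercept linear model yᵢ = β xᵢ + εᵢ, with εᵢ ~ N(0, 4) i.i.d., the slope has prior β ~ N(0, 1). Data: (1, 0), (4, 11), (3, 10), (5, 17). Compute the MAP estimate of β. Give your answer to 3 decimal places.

β̂_MAP = 2.891

log p(β | y) = −Σ(yᵢ − βxᵢ)²/(2·4) − β²/(2·1) + const.
Setting the derivative to zero: Σxᵢ(yᵢ − βxᵢ)/4 − β/1 = 0, so β = Σxᵢyᵢ / (Σxᵢ² + σ²/τ²).
Σxᵢyᵢ = 1·0 + 4·11 + 3·10 + 5·17 = 159; Σxᵢ² = 51; σ²/τ² = 4.
β̂_MAP = 159 / (51 + 4) = 159/55 ≈ 2.891.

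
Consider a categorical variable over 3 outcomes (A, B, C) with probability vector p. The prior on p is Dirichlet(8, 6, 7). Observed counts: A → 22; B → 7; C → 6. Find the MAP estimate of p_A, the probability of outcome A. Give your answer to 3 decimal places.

The posterior is Dirichlet(αᵢ + nᵢ) = Dirichlet(30, 13, 13).
For a Dirichlet(a₁,…,a_K) with all aᵢ > 1, the mode has j-th component (aⱼ − 1)/(Σaᵢ − K).
Here Σaᵢ = 56 and K = 3, so p_A = (30 − 1)/(56 − 3) = 29/53 ≈ 0.547.

MAP estimate of p_A = 0.547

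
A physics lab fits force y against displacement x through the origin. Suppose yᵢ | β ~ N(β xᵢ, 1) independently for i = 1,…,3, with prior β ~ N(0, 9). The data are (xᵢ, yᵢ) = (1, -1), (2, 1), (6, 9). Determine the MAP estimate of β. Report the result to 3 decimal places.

β̂_MAP = 1.338

log p(β | y) = −Σ(yᵢ − βxᵢ)²/(2·1) − β²/(2·9) + const.
Setting the derivative to zero: Σxᵢ(yᵢ − βxᵢ)/1 − β/9 = 0, so β = Σxᵢyᵢ / (Σxᵢ² + σ²/τ²).
Σxᵢyᵢ = 1·(-1) + 2·1 + 6·9 = 55; Σxᵢ² = 41; σ²/τ² = 1/9.
β̂_MAP = 55 / (41 + 1/9) = 55/(370/9) = 99/74 ≈ 1.338.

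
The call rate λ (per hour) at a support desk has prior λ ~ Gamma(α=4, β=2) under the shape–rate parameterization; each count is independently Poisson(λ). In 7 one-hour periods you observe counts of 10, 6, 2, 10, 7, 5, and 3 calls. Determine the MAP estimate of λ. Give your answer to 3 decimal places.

λ̂_MAP = 5.111

Σxᵢ = 10+6+2+10+7+5+3 = 43, with n = 7.
Posterior ∝ λ^3e^(−2λ) · λ^43e^(−7λ) = λ^46e^(−9λ), i.e. Gamma(shape=47, rate=9).
The mode of a Gamma(a, b) with a ≥ 1 (shape–rate) is (a−1)/b = 46/9 ≈ 5.111.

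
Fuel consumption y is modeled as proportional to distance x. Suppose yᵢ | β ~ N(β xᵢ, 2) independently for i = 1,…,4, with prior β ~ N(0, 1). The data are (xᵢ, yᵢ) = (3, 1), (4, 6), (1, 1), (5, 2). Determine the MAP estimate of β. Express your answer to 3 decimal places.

log p(β | y) = −Σ(yᵢ − βxᵢ)²/(2·2) − β²/(2·1) + const.
Setting the derivative to zero: Σxᵢ(yᵢ − βxᵢ)/2 − β/1 = 0, so β = Σxᵢyᵢ / (Σxᵢ² + σ²/τ²).
Σxᵢyᵢ = 3·1 + 4·6 + 1·1 + 5·2 = 38; Σxᵢ² = 51; σ²/τ² = 2.
β̂_MAP = 38 / (51 + 2) = 38/53 ≈ 0.717.

β̂_MAP = 0.717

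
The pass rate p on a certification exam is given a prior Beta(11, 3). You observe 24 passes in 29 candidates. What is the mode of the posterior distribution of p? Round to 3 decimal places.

Prior: Beta(11, 3).
Data: 24 successes in 29 trials. The binomial likelihood contributes p^24(1−p)^5, so the posterior is Beta(11+24, 3+5) = Beta(35, 8).
For Beta(a, b) with a, b > 1 the mode is (a−1)/(a+b−2) = 34/41 ≈ 0.829.

p̂_MAP = 0.829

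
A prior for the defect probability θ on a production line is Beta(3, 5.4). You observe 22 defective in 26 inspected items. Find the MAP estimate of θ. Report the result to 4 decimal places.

Prior: Beta(3, 5.4).
Data: 22 successes in 26 trials. The binomial likelihood contributes θ^22(1−θ)^4, so the posterior is Beta(3+22, 5.4+4) = Beta(25, 9.4).
For Beta(a, b) with a, b > 1 the mode is (a−1)/(a+b−2) = 24/32.4 ≈ 0.7407.

θ̂_MAP = 0.7407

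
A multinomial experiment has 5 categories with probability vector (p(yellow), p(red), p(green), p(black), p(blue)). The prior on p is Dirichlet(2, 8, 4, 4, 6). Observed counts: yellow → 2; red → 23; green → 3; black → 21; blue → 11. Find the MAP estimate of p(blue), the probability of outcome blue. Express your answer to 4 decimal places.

The posterior is Dirichlet(αᵢ + nᵢ) = Dirichlet(4, 31, 7, 25, 17).
For a Dirichlet(a₁,…,a_K) with all aᵢ > 1, the mode has j-th component (aⱼ − 1)/(Σaᵢ − K).
Here Σaᵢ = 84 and K = 5, so p(blue) = (17 − 1)/(84 − 5) = 16/79 ≈ 0.2025.

MAP estimate of p(blue) = 0.2025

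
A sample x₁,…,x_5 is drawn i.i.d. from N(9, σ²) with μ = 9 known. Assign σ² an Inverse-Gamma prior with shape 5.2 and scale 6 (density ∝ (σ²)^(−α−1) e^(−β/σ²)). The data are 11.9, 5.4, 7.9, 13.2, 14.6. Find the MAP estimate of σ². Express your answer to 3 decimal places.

σ̂²_MAP = 4.803

Sum of squared deviations about the known mean: SS = (11.9−9)² + (5.4−9)² + (7.9−9)² + (13.2−9)² + (14.6−9)² = 71.58.
The Normal likelihood contributes (σ²)^(−n/2) exp(−SS/(2σ²)), so the posterior is Inverse-Gamma(α + n/2, β + SS/2) = Inverse-Gamma(7.7, 41.79).
The mode of Inverse-Gamma(a, b) is b/(a+1) = 41.79/8.7 ≈ 4.803.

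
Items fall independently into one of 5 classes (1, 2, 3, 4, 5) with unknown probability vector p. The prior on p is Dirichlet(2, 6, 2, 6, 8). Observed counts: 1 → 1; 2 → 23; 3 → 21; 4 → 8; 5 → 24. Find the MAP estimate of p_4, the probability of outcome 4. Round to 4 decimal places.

MAP estimate: 0.1354

The posterior is Dirichlet(αᵢ + nᵢ) = Dirichlet(3, 29, 23, 14, 32).
For a Dirichlet(a₁,…,a_K) with all aᵢ > 1, the mode has j-th component (aⱼ − 1)/(Σaᵢ − K).
Here Σaᵢ = 101 and K = 5, so p_4 = (14 − 1)/(101 − 5) = 13/96 ≈ 0.1354.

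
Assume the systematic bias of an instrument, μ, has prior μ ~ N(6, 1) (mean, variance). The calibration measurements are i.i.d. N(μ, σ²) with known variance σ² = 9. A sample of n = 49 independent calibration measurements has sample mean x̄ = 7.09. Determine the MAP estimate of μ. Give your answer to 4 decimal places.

n = 49, x̄ = 7.09.
For a Normal prior and Normal likelihood with known variance, the posterior is Normal; its mode equals its mean, the precision-weighted average.
Prior precision 1/σ₀² = 1/1 = 1; data precision n/σ² = 49/9.
μ̂ = (1·6 + (49/9)·7.09) / (1 + 49/9) = (40141/900)/(58/9) = 40141/5800 ≈ 6.9209.

μ̂_MAP = 6.9209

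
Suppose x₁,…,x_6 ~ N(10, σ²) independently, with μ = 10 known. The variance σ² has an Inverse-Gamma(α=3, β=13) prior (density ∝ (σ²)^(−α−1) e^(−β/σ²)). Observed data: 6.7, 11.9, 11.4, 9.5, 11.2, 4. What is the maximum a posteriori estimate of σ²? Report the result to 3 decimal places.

Sum of squared deviations about the known mean: SS = (6.7−10)² + (11.9−10)² + (11.4−10)² + (9.5−10)² + (11.2−10)² + (4−10)² = 54.15.
The Normal likelihood contributes (σ²)^(−n/2) exp(−SS/(2σ²)), so the posterior is Inverse-Gamma(α + n/2, β + SS/2) = Inverse-Gamma(6, 40.075).
The mode of Inverse-Gamma(a, b) is b/(a+1) = 40.075/7 ≈ 5.725.

σ̂²_MAP = 5.725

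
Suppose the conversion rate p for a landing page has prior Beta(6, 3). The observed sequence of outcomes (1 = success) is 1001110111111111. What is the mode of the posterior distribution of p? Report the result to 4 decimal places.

Prior: Beta(6, 3).
Data: 13 successes in 16 trials (from the sequence). The binomial likelihood contributes p^13(1−p)^3, so the posterior is Beta(6+13, 3+3) = Beta(19, 6).
For Beta(a, b) with a, b > 1 the mode is (a−1)/(a+b−2) = 18/23 ≈ 0.7826.

p̂_MAP = 0.7826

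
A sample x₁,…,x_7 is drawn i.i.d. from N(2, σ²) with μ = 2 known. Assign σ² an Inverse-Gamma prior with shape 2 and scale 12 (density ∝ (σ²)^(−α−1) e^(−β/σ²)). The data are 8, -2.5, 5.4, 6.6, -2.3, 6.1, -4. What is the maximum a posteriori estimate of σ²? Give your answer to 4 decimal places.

σ̂²_MAP = 14.1746

Sum of squared deviations about the known mean: SS = (8−2)² + (-2.5−2)² + (5.4−2)² + (6.6−2)² + (-2.3−2)² + (6.1−2)² + (-4−2)² = 160.27.
The Normal likelihood contributes (σ²)^(−n/2) exp(−SS/(2σ²)), so the posterior is Inverse-Gamma(α + n/2, β + SS/2) = Inverse-Gamma(5.5, 92.135).
The mode of Inverse-Gamma(a, b) is b/(a+1) = 92.135/6.5 ≈ 14.1746.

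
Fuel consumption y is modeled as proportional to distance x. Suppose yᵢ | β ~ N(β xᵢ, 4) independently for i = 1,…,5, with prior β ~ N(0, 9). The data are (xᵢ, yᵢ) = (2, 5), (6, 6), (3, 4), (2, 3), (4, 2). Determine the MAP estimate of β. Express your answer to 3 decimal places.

log p(β | y) = −Σ(yᵢ − βxᵢ)²/(2·4) − β²/(2·9) + const.
Setting the derivative to zero: Σxᵢ(yᵢ − βxᵢ)/4 − β/9 = 0, so β = Σxᵢyᵢ / (Σxᵢ² + σ²/τ²).
Σxᵢyᵢ = 2·5 + 6·6 + 3·4 + 2·3 + 4·2 = 72; Σxᵢ² = 69; σ²/τ² = 4/9.
β̂_MAP = 72 / (69 + 4/9) = 72/(625/9) = 648/625 ≈ 1.037.

β̂_MAP = 1.037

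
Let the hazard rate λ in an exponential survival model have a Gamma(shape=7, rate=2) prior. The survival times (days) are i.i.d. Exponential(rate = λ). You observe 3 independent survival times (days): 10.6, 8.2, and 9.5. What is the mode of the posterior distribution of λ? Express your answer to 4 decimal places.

λ̂_MAP = 0.2970

The Exponential(rate=λ) likelihood is ∝ λ^n e^(−λΣtᵢ). Here n = 3 and Σtᵢ = 10.6 + 8.2 + 9.5 = 28.3.
Posterior ∝ λ^6e^(−2λ) · λ^3e^(−28.3λ) = λ^9e^(−30.3λ), i.e. Gamma(10, 30.3).
Mode = (a−1)/b = 9/30.3 ≈ 0.2970.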